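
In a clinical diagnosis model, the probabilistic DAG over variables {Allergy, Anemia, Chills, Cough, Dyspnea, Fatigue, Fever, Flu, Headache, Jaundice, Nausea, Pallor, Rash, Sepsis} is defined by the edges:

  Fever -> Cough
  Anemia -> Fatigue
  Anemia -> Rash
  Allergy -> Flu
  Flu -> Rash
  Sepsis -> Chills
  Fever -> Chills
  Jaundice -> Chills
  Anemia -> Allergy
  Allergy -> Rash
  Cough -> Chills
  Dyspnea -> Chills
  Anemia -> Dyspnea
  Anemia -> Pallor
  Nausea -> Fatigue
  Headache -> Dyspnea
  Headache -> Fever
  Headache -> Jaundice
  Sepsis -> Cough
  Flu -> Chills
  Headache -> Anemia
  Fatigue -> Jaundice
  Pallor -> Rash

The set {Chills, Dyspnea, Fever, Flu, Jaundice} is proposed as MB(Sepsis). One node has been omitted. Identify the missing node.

Cough

Pa(Sepsis) = {}.
Children of Sepsis: Chills, Cough.
Other parents of Sepsis's children:
  Cough: Fever
  Chills: Cough, Dyspnea, Fever, Flu, Jaundice
MB(Sepsis) = {Chills, Cough, Dyspnea, Fever, Flu, Jaundice}.
Comparing with the claimed set, Cough is missing.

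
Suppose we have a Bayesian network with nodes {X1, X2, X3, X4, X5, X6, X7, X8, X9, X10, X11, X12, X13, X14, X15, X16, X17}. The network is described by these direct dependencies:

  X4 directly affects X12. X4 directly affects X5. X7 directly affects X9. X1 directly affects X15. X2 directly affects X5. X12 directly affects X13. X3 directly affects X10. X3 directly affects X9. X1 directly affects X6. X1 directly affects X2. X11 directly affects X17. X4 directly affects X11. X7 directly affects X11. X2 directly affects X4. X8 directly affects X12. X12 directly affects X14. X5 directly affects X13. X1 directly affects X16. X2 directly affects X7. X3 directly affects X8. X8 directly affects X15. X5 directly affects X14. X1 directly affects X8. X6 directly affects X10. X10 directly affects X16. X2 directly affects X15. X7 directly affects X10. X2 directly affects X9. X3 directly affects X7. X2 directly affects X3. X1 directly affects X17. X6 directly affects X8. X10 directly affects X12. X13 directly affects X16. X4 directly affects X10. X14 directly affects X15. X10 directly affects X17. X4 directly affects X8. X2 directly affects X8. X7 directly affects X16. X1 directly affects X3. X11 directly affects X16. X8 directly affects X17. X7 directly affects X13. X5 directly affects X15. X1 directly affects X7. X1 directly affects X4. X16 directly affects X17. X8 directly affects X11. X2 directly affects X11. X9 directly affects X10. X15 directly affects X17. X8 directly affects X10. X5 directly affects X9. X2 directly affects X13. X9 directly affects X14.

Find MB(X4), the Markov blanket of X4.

X4's parents: X1, X2.
Children of X4: X5, X8, X10, X11, X12.
For each child, the remaining parents (spouses of X4):
  parents(X5) \ {X4} = {X2}.
  X8's other parents are X1, X2, X3, X6.
  parents(X10) \ {X4} = {X3, X6, X7, X8, X9}.
  X11 also has parents X2, X7, X8.
  parents(X12) \ {X4} = {X8, X10}.
Union: {X1, X2} ∪ {X5, X8, X10, X11, X12} ∪ {X1, X2, X3, X6, X7, X8, X9, X10} = {X1, X2, X3, X5, X6, X7, X8, X9, X10, X11, X12}.

{X1, X2, X3, X5, X6, X7, X8, X9, X10, X11, X12}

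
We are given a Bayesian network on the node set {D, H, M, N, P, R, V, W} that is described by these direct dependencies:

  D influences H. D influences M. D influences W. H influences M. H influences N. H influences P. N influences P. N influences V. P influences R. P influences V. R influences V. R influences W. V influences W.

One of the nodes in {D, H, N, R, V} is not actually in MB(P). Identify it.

Recall MB(v) = parents ∪ children ∪ spouses, where spouses are the other parents of v's children.
P's children: R, V.
Parents of P: H, N.
Parents of each child, excluding P:
  R: —
  V: N, R
MB(P) = {H, N, R, V}.
D is neither a parent, child, nor co-parent of P, so it does not belong.

D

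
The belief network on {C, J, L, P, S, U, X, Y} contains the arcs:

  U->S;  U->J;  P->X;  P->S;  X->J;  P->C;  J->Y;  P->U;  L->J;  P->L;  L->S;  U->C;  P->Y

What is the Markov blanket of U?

{C, J, L, P, S, X}

U has parent P.
U has children C, J, S.
Other parents of U's children:
  parents(C) \ {U} = {P}.
  S's other parents are L, P.
  J also has parents L, X.
Union: {P} ∪ {C, J, S} ∪ {L, P, X} = {C, J, L, P, S, X}.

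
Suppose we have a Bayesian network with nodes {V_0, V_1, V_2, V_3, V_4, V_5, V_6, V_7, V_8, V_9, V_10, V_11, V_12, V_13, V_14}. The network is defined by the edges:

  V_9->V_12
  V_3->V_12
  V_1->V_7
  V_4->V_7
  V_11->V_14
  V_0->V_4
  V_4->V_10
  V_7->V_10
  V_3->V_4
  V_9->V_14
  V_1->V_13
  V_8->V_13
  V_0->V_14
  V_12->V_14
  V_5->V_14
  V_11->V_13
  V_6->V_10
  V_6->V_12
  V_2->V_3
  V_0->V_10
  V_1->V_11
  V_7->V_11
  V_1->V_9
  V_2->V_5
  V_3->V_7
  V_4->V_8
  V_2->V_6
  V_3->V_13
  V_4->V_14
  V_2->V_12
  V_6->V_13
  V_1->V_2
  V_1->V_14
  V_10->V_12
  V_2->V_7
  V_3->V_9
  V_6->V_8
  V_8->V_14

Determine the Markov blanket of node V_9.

{V_0, V_1, V_2, V_3, V_4, V_5, V_6, V_8, V_10, V_11, V_12, V_14}

A node's Markov blanket = Pa ∪ Ch ∪ (parents of Ch other than the node itself).
Children of V_9: V_12, V_14.
V_9 has parents V_1, V_3.
Co-parents of V_9 (other parents of its children):
  parents(V_12) \ {V_9} = {V_2, V_3, V_6, V_10}.
  V_14 also has parents V_0, V_1, V_4, V_5, V_8, V_11, V_12.
Union: {V_1, V_3} ∪ {V_12, V_14} ∪ {V_0, V_1, V_2, V_3, V_4, V_5, V_6, V_8, V_10, V_11, V_12} = {V_0, V_1, V_2, V_3, V_4, V_5, V_6, V_8, V_10, V_11, V_12, V_14}.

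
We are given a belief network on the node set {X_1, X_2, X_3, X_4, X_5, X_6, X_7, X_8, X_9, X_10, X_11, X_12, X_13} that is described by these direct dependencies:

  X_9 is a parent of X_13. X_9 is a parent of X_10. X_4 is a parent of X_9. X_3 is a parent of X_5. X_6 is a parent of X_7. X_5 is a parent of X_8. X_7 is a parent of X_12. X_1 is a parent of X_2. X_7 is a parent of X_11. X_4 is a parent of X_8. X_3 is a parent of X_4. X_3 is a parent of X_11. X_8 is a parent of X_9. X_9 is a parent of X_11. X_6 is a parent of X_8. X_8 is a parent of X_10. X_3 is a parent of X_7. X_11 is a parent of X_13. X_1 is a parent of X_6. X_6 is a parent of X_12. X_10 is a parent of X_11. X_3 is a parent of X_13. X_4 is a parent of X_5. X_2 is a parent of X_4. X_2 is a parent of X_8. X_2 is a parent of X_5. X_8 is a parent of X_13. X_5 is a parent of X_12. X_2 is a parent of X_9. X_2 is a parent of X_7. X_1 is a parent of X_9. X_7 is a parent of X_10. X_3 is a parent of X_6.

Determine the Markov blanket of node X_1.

{X_2, X_3, X_4, X_6, X_8, X_9}

The Markov blanket of a node is its parents, its children, and the other parents of its children.
X_1 has children X_2, X_6, X_9.
X_1 has no parents.
Co-parents of X_1 (other parents of its children):
  X_2: —
  X_6: X_3
  X_9: X_2, X_4, X_8
MB(X_1) = {X_2, X_3, X_4, X_6, X_8, X_9}.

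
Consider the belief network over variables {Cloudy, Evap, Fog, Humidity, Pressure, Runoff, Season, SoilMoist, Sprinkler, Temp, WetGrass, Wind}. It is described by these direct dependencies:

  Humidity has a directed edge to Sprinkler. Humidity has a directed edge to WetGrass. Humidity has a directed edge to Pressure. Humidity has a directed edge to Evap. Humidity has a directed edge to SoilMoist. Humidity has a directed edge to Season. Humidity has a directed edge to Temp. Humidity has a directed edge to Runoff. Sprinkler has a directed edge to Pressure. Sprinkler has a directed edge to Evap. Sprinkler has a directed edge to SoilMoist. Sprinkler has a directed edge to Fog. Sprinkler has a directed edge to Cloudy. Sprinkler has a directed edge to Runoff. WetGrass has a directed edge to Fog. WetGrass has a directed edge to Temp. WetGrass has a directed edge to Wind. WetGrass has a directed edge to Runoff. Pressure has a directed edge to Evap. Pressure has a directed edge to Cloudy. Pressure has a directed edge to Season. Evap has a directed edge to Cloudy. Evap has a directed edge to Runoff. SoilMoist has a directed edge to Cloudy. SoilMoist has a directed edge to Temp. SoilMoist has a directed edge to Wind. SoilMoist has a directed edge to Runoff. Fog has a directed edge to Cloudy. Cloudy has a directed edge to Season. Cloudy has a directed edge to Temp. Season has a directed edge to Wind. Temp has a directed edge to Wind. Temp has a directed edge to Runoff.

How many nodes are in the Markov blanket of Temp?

9

Temp's children: Runoff, Wind.
Pa(Temp) = {Cloudy, Humidity, SoilMoist, WetGrass}.
Co-parents of Temp (other parents of its children):
  parents(Wind) \ {Temp} = {Season, SoilMoist, WetGrass}.
  Runoff's other parents are Evap, Humidity, SoilMoist, Sprinkler, WetGrass.
MB(Temp) = {Cloudy, Evap, Humidity, Runoff, Season, SoilMoist, Sprinkler, WetGrass, Wind}, which has 9 nodes.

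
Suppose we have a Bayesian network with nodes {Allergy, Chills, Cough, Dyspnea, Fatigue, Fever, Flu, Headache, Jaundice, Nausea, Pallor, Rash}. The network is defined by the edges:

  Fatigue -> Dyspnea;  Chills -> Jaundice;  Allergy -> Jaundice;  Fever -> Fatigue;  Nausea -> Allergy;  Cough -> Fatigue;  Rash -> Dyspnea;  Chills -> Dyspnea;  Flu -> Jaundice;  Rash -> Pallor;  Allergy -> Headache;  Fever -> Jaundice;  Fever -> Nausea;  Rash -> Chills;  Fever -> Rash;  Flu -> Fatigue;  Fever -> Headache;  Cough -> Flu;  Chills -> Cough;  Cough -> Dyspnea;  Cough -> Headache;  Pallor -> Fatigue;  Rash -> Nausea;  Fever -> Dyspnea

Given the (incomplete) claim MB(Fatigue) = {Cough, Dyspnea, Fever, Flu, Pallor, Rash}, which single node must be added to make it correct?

Pa(Fatigue) = {Cough, Fever, Flu, Pallor}.
Children of Fatigue: Dyspnea.
Co-parents of Fatigue (other parents of its children):
  Dyspnea: Chills, Cough, Fever, Rash
MB(Fatigue) = {Chills, Cough, Dyspnea, Fever, Flu, Pallor, Rash}.
Comparing with the claimed set, Chills is missing.

Chills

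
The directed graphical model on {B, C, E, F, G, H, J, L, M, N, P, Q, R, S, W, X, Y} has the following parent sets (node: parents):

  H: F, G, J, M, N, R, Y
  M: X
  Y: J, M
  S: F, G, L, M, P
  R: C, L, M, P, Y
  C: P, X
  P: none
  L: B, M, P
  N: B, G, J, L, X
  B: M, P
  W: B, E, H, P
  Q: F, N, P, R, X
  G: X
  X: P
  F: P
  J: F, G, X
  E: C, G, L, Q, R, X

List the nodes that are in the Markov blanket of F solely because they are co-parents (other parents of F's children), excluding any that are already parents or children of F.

Children of F: H, J, Q, S.
  J: G, X
  S: G, L, M, P
  Q: N, P, R, X
  H: G, J, M, N, R, Y
Excluding nodes already adjacent to F (H, J, P, Q, S), the co-parent-only contribution is {G, L, M, N, R, X, Y}.

{G, L, M, N, R, X, Y}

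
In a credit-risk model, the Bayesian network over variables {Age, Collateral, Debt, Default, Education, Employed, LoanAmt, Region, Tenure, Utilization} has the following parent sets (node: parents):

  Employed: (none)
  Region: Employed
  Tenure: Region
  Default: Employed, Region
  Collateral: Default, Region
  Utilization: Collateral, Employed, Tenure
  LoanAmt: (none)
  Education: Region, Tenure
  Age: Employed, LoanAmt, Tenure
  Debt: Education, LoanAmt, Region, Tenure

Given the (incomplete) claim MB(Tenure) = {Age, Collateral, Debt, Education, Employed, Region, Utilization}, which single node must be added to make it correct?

LoanAmt

Tenure has parent Region.
Tenure's children: Age, Debt, Education, Utilization.
Other parents of Tenure's children:
  Utilization also has parents Collateral, Employed.
  Education's other parent is Region.
  Age also has parents Employed, LoanAmt.
  Debt's other parents are Education, LoanAmt, Region.
MB(Tenure) = {Age, Collateral, Debt, Education, Employed, LoanAmt, Region, Utilization}.
Comparing with the claimed set, LoanAmt is missing.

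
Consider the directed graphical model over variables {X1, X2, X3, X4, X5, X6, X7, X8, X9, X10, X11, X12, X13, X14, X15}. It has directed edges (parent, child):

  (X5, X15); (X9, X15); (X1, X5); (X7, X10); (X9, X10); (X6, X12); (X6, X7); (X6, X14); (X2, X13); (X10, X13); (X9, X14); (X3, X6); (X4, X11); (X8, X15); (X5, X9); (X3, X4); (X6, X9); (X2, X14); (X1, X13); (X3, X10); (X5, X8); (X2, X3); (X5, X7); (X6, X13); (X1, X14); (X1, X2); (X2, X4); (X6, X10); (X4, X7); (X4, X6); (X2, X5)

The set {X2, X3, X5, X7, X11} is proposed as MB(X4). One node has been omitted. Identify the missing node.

X6

X4's parents: X2, X3.
X4 has children X6, X7, X11.
Parents of each child, excluding X4:
  X6: X3
  X7: X5, X6
  X11: —
MB(X4) = {X2, X3, X5, X6, X7, X11}.
Comparing with the claimed set, X6 is missing.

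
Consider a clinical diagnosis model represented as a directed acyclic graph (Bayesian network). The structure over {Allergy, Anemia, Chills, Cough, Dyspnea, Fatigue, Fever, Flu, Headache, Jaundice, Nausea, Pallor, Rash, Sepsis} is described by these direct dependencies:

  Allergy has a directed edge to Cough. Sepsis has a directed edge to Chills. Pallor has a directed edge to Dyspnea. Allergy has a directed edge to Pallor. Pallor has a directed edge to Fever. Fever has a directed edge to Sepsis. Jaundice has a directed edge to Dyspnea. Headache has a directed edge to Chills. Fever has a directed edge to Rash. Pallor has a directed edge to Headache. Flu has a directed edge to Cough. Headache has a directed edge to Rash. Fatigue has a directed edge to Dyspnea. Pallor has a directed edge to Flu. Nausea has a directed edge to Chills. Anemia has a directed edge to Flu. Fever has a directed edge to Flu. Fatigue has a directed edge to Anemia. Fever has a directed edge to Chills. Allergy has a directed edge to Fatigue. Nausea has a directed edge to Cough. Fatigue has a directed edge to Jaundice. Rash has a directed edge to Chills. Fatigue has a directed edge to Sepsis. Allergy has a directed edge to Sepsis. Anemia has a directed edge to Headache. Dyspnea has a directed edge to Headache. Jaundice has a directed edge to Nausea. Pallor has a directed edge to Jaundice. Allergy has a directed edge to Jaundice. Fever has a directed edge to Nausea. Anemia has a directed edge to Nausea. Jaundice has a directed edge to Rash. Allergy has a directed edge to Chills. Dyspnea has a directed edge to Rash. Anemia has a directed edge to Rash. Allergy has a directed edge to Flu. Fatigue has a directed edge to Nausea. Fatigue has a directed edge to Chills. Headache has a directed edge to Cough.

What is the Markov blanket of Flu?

Flu has parents Allergy, Anemia, Fever, Pallor.
Ch(Flu) = {Cough}.
Parents of each child, excluding Flu:
  Cough also has parents Allergy, Headache, Nausea.
Taking the union gives {Allergy, Anemia, Cough, Fever, Headache, Nausea, Pallor}.

{Allergy, Anemia, Cough, Fever, Headache, Nausea, Pallor}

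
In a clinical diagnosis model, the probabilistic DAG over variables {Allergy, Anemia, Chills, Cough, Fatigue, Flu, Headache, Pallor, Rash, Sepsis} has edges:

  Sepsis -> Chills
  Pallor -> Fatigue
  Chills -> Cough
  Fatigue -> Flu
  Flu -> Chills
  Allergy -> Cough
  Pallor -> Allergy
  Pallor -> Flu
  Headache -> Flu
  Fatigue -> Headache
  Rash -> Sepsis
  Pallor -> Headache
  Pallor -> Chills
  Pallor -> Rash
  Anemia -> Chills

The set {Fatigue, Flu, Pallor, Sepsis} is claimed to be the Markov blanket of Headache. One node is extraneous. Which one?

The Markov blanket of a node is its parents, its children, and the other parents of its children.
Headache's parents: Fatigue, Pallor.
Children of Headache: Flu.
Other parents of Headache's children:
  Flu: Fatigue, Pallor
MB(Headache) = {Fatigue, Flu, Pallor}.
Sepsis is neither a parent, child, nor co-parent of Headache, so it does not belong.

Sepsis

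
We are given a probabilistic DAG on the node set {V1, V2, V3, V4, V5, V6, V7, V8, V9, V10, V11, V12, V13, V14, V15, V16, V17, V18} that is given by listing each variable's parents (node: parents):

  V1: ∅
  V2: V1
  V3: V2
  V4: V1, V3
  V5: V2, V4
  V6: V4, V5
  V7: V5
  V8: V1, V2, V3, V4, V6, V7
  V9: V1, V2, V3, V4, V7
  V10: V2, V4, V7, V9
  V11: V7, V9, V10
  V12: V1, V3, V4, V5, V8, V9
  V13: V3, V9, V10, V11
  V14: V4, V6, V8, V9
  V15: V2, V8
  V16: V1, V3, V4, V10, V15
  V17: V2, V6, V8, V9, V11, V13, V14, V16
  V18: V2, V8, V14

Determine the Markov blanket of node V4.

{V1, V2, V3, V5, V6, V7, V8, V9, V10, V12, V14, V15, V16}

Parents of V4: V1, V3.
V4 has children V5, V6, V8, V9, V10, V12, V14, V16.
For each child, the remaining parents (spouses of V4):
  V5 also has parent V2.
  V6's other parent is V5.
  V8's other parents are V1, V2, V3, V6, V7.
  V9's other parents are V1, V2, V3, V7.
  V10's other parents are V2, V7, V9.
  V12's other parents are V1, V3, V5, V8, V9.
  parents(V14) \ {V4} = {V6, V8, V9}.
  parents(V16) \ {V4} = {V1, V3, V10, V15}.
Taking the union gives {V1, V2, V3, V5, V6, V7, V8, V9, V10, V12, V14, V15, V16}.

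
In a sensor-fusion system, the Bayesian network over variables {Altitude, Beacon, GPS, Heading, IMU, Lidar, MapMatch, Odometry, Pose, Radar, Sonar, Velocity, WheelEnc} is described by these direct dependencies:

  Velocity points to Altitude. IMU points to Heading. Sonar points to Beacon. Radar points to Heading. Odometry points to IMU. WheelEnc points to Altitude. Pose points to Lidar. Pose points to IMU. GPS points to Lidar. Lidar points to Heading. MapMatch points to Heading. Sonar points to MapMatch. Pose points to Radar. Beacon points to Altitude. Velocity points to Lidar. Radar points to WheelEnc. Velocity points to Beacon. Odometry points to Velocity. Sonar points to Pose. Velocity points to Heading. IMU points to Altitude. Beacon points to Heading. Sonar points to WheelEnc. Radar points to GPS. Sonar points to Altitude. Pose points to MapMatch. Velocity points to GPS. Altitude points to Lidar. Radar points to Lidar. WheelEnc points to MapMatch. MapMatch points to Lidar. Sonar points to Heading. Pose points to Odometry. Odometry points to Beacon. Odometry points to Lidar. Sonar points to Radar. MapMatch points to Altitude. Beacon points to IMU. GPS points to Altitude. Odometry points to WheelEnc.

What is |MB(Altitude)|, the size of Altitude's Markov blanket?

Parents of Altitude: Beacon, GPS, IMU, MapMatch, Sonar, Velocity, WheelEnc.
Children of Altitude: Lidar.
Other parents of Altitude's children:
  Lidar also has parents GPS, MapMatch, Odometry, Pose, Radar, Velocity.
MB(Altitude) = {Beacon, GPS, IMU, Lidar, MapMatch, Odometry, Pose, Radar, Sonar, Velocity, WheelEnc}, which has 11 nodes.

11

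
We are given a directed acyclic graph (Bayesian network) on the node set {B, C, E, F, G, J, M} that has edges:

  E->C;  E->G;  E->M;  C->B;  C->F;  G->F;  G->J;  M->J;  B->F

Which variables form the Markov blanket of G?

{B, C, E, F, J, M}

G's parents: E.
Children of G: F, J.
Other parents of G's children:
  F's other parents are B, C.
  parents(J) \ {G} = {M}.
Union: {E} ∪ {F, J} ∪ {B, C, M} = {B, C, E, F, J, M}.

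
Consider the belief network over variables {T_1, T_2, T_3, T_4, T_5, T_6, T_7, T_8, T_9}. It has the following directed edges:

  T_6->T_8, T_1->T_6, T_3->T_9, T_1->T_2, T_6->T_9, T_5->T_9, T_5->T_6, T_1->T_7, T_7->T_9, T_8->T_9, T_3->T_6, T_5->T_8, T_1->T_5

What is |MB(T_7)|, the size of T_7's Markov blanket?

6

A node's Markov blanket = Pa ∪ Ch ∪ (parents of Ch other than the node itself).
T_7 has parent T_1.
T_7's children: T_9.
Other parents of T_7's children:
  parents(T_9) \ {T_7} = {T_3, T_5, T_6, T_8}.
MB(T_7) = {T_1, T_3, T_5, T_6, T_8, T_9}, which has 6 nodes.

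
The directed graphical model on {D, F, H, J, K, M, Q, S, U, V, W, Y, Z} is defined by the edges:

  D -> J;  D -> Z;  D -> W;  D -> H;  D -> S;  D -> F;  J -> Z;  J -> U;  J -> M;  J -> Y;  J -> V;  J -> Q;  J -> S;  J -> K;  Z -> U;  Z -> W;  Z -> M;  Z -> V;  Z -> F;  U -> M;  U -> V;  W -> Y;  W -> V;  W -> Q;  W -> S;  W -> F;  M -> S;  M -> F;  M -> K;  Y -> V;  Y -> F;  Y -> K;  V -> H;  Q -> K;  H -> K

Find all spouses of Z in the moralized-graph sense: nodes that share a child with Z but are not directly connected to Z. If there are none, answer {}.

{Y}

Children of Z: F, M, U, V, W.
  U: J
  W: D
  M: J, U
  V: J, U, W, Y
  F: D, M, W, Y
Excluding nodes already adjacent to Z (D, F, J, M, U, V, W), the co-parent-only contribution is {Y}.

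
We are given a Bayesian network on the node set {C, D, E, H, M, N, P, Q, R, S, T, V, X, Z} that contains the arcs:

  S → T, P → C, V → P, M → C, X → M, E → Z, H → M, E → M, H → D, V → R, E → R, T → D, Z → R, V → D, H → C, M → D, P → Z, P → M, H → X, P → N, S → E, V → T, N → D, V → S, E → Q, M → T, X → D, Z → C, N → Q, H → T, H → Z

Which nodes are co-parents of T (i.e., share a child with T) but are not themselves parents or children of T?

{N, X}

Children of T: D.
  D's other parents are H, M, N, V, X.
Excluding nodes already adjacent to T (D, H, M, S, V), the co-parent-only contribution is {N, X}.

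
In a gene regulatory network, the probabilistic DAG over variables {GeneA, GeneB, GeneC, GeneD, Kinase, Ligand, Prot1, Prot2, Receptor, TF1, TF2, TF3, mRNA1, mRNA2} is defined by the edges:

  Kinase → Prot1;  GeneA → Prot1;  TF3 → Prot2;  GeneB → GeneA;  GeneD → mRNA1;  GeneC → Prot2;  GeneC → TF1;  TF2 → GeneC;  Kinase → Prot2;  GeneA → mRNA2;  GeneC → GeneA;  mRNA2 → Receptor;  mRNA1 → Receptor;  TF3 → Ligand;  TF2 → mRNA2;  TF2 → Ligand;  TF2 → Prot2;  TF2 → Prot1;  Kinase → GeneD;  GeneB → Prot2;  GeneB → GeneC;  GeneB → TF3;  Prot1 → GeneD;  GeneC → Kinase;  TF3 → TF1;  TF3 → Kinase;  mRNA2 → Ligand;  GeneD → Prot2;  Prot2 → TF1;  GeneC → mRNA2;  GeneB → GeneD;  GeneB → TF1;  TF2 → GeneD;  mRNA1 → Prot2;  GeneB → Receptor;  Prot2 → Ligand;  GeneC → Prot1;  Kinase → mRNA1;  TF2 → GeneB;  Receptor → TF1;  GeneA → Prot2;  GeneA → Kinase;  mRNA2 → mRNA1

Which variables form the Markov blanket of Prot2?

Prot2's children: Ligand, TF1.
Parents of Prot2: GeneA, GeneB, GeneC, GeneD, Kinase, TF2, TF3, mRNA1.
Parents of each child, excluding Prot2:
  Ligand: TF2, TF3, mRNA2
  TF1: GeneB, GeneC, Receptor, TF3
MB(Prot2) = {GeneA, GeneB, GeneC, GeneD, Kinase, Ligand, Receptor, TF1, TF2, TF3, mRNA1, mRNA2}.

{GeneA, GeneB, GeneC, GeneD, Kinase, Ligand, Receptor, TF1, TF2, TF3, mRNA1, mRNA2}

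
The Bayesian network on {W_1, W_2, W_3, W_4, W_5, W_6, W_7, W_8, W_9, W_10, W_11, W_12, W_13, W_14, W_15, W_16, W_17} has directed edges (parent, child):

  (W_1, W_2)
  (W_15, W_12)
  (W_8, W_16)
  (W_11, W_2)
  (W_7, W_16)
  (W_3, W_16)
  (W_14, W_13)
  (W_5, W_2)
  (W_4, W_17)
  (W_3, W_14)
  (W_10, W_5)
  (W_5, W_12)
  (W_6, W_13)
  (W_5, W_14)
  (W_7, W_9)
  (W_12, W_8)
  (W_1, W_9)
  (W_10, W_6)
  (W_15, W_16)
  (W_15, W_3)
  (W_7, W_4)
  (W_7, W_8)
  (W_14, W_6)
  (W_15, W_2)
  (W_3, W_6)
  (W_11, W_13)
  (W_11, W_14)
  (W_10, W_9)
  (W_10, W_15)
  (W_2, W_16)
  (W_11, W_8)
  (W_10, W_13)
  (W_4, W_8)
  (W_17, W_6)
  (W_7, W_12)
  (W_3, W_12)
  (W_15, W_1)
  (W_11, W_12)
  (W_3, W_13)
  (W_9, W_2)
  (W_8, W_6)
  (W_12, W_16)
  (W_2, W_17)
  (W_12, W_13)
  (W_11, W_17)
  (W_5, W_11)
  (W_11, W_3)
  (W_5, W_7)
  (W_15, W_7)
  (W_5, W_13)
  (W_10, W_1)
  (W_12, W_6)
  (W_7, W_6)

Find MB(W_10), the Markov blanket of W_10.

By definition, MB(W_10) is built from W_10's parents, W_10's children, and the co-parents of W_10.
W_10 has children W_1, W_5, W_6, W_9, W_13, W_15.
W_10's parents: none.
For each child, the remaining parents (spouses of W_10):
  W_15: —
  W_5: —
  W_1: W_15
  W_9: W_1, W_7
  W_6: W_3, W_7, W_8, W_12, W_14, W_17
  W_13: W_3, W_5, W_6, W_11, W_12, W_14
So the Markov blanket of W_10 is {W_1, W_3, W_5, W_6, W_7, W_8, W_9, W_11, W_12, W_13, W_14, W_15, W_17}.

{W_1, W_3, W_5, W_6, W_7, W_8, W_9, W_11, W_12, W_13, W_14, W_15, W_17}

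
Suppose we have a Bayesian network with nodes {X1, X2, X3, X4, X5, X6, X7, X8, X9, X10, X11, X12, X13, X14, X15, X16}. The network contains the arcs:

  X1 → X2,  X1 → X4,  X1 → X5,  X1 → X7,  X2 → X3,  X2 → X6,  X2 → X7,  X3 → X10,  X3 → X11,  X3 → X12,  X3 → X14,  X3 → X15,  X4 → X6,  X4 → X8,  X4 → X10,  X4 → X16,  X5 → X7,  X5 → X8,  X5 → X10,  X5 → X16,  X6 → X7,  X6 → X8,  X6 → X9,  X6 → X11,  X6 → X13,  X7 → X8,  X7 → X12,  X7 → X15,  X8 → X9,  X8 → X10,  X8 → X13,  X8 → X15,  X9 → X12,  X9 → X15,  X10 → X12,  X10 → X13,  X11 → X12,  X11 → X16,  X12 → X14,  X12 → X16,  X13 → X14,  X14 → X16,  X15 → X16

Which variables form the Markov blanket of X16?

A node's Markov blanket = Pa ∪ Ch ∪ (parents of Ch other than the node itself).
X16 has parents X4, X5, X11, X12, X14, X15.
X16 has no children.
With no children, X16 has no spouses; the co-parent set is empty.
So the Markov blanket of X16 is {X4, X5, X11, X12, X14, X15}.

{X4, X5, X11, X12, X14, X15}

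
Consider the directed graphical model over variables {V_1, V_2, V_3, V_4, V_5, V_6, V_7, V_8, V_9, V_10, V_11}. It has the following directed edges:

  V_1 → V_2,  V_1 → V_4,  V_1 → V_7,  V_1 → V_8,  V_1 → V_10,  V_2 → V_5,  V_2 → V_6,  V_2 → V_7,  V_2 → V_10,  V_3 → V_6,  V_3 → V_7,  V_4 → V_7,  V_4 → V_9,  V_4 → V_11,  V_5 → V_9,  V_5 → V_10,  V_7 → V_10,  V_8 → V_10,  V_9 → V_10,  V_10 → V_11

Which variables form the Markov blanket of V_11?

{V_4, V_10}

Recall MB(v) = parents ∪ children ∪ spouses, where spouses are the other parents of v's children.
Pa(V_11) = {V_4, V_10}.
Children of V_11: none.
V_11 has no children, so there are no co-parents.
MB(V_11) = {V_4, V_10}.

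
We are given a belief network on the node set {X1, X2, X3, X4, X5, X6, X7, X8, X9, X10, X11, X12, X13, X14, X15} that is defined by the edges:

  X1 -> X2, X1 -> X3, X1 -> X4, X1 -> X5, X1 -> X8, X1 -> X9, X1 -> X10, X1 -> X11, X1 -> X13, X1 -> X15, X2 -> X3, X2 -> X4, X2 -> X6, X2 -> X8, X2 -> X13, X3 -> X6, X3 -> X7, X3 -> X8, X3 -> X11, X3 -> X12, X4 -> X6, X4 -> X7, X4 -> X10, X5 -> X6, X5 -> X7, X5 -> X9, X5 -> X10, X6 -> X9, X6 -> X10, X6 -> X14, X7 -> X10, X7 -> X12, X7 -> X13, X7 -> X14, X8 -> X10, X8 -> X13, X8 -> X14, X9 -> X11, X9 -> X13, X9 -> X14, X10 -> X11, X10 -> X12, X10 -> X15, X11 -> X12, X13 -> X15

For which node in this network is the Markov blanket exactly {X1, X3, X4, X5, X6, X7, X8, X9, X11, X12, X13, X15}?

X10

The target node must have every member of {X1, X3, X4, X5, X6, X7, X8, X9, X11, X12, X13, X15} as a parent, child, or co-parent, and no others.
Parents of X10: X1, X4, X5, X6, X7, X8; children: X11, X12, X15; co-parents: X1, X3, X7, X9, X11, X13.
These exactly cover the given set, so the node is X10.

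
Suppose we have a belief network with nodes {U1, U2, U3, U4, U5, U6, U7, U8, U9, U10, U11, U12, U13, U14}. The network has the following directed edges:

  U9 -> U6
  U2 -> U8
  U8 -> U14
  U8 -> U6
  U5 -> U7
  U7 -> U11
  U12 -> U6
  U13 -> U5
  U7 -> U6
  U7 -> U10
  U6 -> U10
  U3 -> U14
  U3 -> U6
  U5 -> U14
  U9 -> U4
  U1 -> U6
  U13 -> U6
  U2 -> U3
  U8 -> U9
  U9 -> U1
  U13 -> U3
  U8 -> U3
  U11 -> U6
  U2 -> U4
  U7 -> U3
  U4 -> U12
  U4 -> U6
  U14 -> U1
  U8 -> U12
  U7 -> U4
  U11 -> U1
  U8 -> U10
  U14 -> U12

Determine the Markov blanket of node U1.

Recall MB(v) = parents ∪ children ∪ spouses, where spouses are the other parents of v's children.
U1's children: U6.
Parents of U1: U9, U11, U14.
For each child, the remaining parents (spouses of U1):
  U6: U3, U4, U7, U8, U9, U11, U12, U13
Union: {U9, U11, U14} ∪ {U6} ∪ {U3, U4, U7, U8, U9, U11, U12, U13} = {U3, U4, U6, U7, U8, U9, U11, U12, U13, U14}.

{U3, U4, U6, U7, U8, U9, U11, U12, U13, U14}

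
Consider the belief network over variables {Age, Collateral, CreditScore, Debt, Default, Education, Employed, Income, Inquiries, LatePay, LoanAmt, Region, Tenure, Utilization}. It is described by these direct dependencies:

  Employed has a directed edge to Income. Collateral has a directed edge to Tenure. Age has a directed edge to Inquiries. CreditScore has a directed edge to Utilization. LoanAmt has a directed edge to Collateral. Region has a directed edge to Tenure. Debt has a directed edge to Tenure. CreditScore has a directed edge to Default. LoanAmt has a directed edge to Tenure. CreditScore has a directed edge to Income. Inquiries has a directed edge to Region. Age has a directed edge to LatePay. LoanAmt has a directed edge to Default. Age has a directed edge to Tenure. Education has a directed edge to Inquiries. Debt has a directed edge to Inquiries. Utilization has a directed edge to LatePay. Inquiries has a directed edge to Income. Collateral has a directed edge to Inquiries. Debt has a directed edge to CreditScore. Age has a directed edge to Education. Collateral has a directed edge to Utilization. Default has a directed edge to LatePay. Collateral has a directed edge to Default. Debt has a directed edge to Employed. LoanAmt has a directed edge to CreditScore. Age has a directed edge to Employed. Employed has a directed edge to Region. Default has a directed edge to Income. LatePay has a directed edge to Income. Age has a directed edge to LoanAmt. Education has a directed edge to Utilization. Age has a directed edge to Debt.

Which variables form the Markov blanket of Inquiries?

Inquiries has children Income, Region.
Parents of Inquiries: Age, Collateral, Debt, Education.
Parents of each child, excluding Inquiries:
  parents(Region) \ {Inquiries} = {Employed}.
  Income's other parents are CreditScore, Default, Employed, LatePay.
Union: {Age, Collateral, Debt, Education} ∪ {Income, Region} ∪ {CreditScore, Default, Employed, LatePay} = {Age, Collateral, CreditScore, Debt, Default, Education, Employed, Income, LatePay, Region}.

{Age, Collateral, CreditScore, Debt, Default, Education, Employed, Income, LatePay, Region}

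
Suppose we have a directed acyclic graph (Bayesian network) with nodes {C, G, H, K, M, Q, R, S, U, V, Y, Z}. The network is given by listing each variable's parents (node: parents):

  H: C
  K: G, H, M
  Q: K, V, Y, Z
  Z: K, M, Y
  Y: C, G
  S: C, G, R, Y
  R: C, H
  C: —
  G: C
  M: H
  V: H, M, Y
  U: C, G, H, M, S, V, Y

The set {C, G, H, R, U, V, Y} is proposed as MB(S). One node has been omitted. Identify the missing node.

M

Children of S: U.
Parents of S: C, G, R, Y.
Parents of each child, excluding S:
  U: C, G, H, M, V, Y
MB(S) = {C, G, H, M, R, U, V, Y}.
Comparing with the claimed set, M is missing.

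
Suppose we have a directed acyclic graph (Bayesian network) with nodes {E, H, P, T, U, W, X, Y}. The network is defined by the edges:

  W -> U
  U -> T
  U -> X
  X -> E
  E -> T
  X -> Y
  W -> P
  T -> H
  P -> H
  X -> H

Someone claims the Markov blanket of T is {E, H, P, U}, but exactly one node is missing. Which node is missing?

X

T has parents E, U.
Children of T: H.
Co-parents of T (other parents of its children):
  H: P, X
MB(T) = {E, H, P, U, X}.
Comparing with the claimed set, X is missing.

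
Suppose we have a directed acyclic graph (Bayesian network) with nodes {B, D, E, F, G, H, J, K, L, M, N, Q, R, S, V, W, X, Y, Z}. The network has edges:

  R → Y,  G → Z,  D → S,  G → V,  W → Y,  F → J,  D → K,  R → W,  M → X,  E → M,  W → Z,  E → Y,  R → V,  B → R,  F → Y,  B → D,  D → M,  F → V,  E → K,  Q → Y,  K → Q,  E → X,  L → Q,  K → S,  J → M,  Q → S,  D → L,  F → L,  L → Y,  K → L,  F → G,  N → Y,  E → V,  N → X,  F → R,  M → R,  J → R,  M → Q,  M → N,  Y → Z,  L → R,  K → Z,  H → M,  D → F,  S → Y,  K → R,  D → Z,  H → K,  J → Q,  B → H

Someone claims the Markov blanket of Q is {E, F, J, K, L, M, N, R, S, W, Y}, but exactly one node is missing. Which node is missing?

D

Q's parents: J, K, L, M.
Children of Q: S, Y.
For each child, the remaining parents (spouses of Q):
  S: D, K
  Y: E, F, L, N, R, S, W
MB(Q) = {D, E, F, J, K, L, M, N, R, S, W, Y}.
Comparing with the claimed set, D is missing.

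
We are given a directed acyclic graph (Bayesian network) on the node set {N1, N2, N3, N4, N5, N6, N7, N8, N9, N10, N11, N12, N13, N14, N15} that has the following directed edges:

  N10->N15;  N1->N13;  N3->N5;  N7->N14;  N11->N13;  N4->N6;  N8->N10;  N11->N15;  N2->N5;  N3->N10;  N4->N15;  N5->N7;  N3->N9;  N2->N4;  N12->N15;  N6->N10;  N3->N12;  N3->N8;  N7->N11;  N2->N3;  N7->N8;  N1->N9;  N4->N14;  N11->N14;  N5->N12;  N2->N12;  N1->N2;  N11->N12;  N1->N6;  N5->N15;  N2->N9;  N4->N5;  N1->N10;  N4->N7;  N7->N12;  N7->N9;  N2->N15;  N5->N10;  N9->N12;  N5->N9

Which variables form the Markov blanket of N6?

{N1, N3, N4, N5, N8, N10}

The Markov blanket of a node is its parents, its children, and the other parents of its children.
Parents of N6: N1, N4.
N6 has child N10.
Parents of each child, excluding N6:
  parents(N10) \ {N6} = {N1, N3, N5, N8}.
So the Markov blanket of N6 is {N1, N3, N4, N5, N8, N10}.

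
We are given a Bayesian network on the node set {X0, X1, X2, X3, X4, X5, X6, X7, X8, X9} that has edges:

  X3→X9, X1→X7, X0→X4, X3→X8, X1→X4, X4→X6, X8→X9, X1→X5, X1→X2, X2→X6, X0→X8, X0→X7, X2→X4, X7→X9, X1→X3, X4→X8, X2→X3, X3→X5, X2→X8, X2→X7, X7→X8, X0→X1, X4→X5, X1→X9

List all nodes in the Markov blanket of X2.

{X0, X1, X3, X4, X6, X7, X8}

The Markov blanket of a node is its parents, its children, and the other parents of its children.
Children of X2: X3, X4, X6, X7, X8.
Pa(X2) = {X1}.
Parents of each child, excluding X2:
  parents(X3) \ {X2} = {X1}.
  X4 also has parents X0, X1.
  X6 also has parent X4.
  X7 also has parents X0, X1.
  parents(X8) \ {X2} = {X0, X3, X4, X7}.
MB(X2) = {X0, X1, X3, X4, X6, X7, X8}.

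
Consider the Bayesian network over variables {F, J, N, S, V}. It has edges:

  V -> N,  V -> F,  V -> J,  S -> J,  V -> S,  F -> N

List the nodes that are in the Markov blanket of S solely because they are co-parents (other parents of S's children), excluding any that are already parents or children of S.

{}

Children of S: J.
  parents(J) \ {S} = {V}.
Excluding nodes already adjacent to S (J, V), the co-parent-only contribution is {}.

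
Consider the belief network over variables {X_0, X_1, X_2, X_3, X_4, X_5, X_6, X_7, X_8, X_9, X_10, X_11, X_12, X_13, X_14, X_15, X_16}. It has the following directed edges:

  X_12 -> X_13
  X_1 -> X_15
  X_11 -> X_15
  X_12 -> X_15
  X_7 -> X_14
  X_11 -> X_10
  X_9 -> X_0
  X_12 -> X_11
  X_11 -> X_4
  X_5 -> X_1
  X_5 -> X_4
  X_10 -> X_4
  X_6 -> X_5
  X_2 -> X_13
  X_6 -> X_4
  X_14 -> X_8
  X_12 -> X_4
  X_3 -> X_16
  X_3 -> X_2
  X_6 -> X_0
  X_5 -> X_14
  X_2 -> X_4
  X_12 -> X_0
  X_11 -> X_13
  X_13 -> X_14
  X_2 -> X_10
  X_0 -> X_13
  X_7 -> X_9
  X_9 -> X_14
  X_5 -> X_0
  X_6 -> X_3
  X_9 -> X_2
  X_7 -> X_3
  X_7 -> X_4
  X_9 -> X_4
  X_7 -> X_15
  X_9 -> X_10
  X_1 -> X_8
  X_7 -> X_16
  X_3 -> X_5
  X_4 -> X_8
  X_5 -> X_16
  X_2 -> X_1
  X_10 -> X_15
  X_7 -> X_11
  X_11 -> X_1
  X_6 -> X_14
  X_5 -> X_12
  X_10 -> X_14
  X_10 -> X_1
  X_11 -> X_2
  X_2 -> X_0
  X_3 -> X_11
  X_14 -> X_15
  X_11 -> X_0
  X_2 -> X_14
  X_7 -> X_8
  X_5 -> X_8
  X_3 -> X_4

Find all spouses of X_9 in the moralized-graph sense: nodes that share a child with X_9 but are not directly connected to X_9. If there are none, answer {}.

{X_3, X_5, X_6, X_11, X_12, X_13}

Children of X_9: X_0, X_2, X_4, X_10, X_14.
  parents(X_2) \ {X_9} = {X_3, X_11}.
  X_10 also has parents X_2, X_11.
  parents(X_0) \ {X_9} = {X_2, X_5, X_6, X_11, X_12}.
  X_4 also has parents X_2, X_3, X_5, X_6, X_7, X_10, X_11, X_12.
  X_14's other parents are X_2, X_5, X_6, X_7, X_10, X_13.
Excluding nodes already adjacent to X_9 (X_0, X_2, X_4, X_7, X_10, X_14), the co-parent-only contribution is {X_3, X_5, X_6, X_11, X_12, X_13}.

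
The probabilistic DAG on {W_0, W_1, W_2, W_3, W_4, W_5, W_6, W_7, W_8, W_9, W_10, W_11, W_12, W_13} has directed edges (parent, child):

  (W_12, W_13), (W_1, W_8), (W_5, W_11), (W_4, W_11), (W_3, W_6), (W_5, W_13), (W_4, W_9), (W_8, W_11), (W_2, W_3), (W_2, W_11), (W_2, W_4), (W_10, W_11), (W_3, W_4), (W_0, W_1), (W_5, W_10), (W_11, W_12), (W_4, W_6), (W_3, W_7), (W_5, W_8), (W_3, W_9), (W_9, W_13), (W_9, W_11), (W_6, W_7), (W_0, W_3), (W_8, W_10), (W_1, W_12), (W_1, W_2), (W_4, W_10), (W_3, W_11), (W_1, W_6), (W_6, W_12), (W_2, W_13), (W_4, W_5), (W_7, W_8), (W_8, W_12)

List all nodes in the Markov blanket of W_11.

Parents of W_11: W_2, W_3, W_4, W_5, W_8, W_9, W_10.
W_11's children: W_12.
Parents of each child, excluding W_11:
  parents(W_12) \ {W_11} = {W_1, W_6, W_8}.
MB(W_11) = {W_1, W_2, W_3, W_4, W_5, W_6, W_8, W_9, W_10, W_12}.

{W_1, W_2, W_3, W_4, W_5, W_6, W_8, W_9, W_10, W_12}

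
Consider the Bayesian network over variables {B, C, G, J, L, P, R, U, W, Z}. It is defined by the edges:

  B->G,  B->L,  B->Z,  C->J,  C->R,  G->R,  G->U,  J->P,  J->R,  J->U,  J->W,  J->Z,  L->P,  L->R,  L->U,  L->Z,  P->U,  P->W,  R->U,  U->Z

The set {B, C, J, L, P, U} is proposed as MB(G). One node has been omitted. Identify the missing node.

A node's Markov blanket = Pa ∪ Ch ∪ (parents of Ch other than the node itself).
Parents of G: B.
Children of G: R, U.
Co-parents of G (other parents of its children):
  R's other parents are C, J, L.
  U also has parents J, L, P, R.
MB(G) = {B, C, J, L, P, R, U}.
Comparing with the claimed set, R is missing.

R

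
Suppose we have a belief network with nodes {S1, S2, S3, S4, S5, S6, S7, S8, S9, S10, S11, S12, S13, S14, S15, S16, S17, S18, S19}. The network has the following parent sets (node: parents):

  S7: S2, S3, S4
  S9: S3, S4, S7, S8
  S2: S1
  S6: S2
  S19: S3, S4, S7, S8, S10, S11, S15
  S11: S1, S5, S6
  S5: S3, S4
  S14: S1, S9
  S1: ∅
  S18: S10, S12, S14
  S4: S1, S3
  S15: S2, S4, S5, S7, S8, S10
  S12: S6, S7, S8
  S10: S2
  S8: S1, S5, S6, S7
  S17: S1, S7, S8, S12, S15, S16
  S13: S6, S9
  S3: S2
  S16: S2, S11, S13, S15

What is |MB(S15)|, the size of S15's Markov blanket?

A node's Markov blanket = Pa ∪ Ch ∪ (parents of Ch other than the node itself).
S15's parents: S2, S4, S5, S7, S8, S10.
S15 has children S16, S17, S19.
Co-parents of S15 (other parents of its children):
  S16 also has parents S2, S11, S13.
  S17 also has parents S1, S7, S8, S12, S16.
  parents(S19) \ {S15} = {S3, S4, S7, S8, S10, S11}.
MB(S15) = {S1, S2, S3, S4, S5, S7, S8, S10, S11, S12, S13, S16, S17, S19}, which has 14 nodes.

14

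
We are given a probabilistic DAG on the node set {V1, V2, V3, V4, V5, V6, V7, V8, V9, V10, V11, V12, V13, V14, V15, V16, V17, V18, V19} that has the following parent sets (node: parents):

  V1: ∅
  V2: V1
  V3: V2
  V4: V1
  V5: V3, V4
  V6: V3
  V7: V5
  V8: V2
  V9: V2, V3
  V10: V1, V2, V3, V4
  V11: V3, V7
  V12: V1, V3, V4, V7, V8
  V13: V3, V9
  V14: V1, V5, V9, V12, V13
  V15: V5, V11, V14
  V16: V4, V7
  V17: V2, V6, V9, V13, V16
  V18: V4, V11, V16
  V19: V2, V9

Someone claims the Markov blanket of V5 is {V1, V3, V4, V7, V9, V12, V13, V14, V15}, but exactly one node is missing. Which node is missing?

Pa(V5) = {V3, V4}.
V5's children: V7, V14, V15.
Other parents of V5's children:
  V7: —
  V14: V1, V9, V12, V13
  V15: V11, V14
MB(V5) = {V1, V3, V4, V7, V9, V11, V12, V13, V14, V15}.
Comparing with the claimed set, V11 is missing.

V11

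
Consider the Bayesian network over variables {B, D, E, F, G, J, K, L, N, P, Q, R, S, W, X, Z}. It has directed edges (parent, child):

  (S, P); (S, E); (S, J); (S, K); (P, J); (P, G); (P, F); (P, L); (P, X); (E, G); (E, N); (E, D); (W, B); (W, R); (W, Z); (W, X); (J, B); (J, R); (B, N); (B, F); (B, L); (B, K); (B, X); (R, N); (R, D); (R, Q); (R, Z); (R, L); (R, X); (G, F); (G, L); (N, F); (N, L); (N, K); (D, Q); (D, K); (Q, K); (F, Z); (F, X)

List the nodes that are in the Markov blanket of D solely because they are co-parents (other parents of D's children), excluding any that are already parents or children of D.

Children of D: K, Q.
  Q: R
  K: B, N, Q, S
Excluding nodes already adjacent to D (E, K, Q, R), the co-parent-only contribution is {B, N, S}.

{B, N, S}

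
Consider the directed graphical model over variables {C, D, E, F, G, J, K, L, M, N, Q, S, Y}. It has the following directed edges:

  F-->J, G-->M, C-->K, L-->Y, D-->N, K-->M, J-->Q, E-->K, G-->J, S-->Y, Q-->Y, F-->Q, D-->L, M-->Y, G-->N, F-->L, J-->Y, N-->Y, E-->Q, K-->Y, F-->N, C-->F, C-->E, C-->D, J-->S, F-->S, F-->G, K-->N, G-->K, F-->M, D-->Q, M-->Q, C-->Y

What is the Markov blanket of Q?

{C, D, E, F, J, K, L, M, N, S, Y}

The Markov blanket of a node is its parents, its children, and the other parents of its children.
Q's parents: D, E, F, J, M.
Q's children: Y.
Co-parents of Q (other parents of its children):
  Y's other parents are C, J, K, L, M, N, S.
MB(Q) = {C, D, E, F, J, K, L, M, N, S, Y}.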